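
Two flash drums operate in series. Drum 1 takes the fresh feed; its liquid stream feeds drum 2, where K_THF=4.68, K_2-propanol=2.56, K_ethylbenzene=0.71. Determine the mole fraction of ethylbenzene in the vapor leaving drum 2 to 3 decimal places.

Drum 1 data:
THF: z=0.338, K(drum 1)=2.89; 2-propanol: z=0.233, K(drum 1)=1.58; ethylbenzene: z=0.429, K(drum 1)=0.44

y_ethylbenzene (drum 2) = 0.630

Drum 1:
Material balance + equilibrium reduce to Σ zᵢ(Kᵢ−1)/(1+ψ₁(Kᵢ−1)) = 0.
Feasibility: ΣzᵢKᵢ = 1.534, Σzᵢ/Kᵢ = 1.239 — both > 1, two phases present.
Newton–Raphson from ψ₁ = 0.56:
  ψ₁ = 0.560: g = 0.0624, g' = -0.615 → ψ₁ = 0.661
Converged at ψ₁ = 0.661.
Drum-1 compositions:
  THF: x = 0.150, y = 0.434
  2-propanol: x = 0.168, y = 0.266
  ethylbenzene: x = 0.681, y = 0.300
Drum-2 feed = drum-1 liquid: z₂ = (0.1502, 0.1684, 0.6814).
Drum 2:
Newton iteration, ψ₂⁰ = 0.5:
  ψ₂ = 0.500: g = 0.1111, g' = -0.460 → ψ₂ = 0.742
  ψ₂ = 0.742: g = 0.0183, g' = -0.327 → ψ₂ = 0.797
  ψ₂ = 0.797: g = 0.0005, g' = -0.310 → ψ₂ = 0.799
Converged at ψ₂ = 0.799.
  THF: x = 0.038, y = 0.178
  2-propanol: x = 0.075, y = 0.192
  ethylbenzene: x = 0.887, y = 0.630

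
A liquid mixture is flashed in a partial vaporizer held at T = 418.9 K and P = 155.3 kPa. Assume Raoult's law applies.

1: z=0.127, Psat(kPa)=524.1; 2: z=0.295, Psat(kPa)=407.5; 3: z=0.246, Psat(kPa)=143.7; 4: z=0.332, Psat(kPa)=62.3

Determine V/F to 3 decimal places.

Raoult's law: Kᵢ = Pᵢˢᵃᵗ/P = Pᵢˢᵃᵗ/155.3.
  K_1 = 524.1/155.3 = 3.37476, K_2 = 407.5/155.3 = 2.62395, K_3 = 143.7/155.3 = 0.92531, K_4 = 62.3/155.3 = 0.40116
Material balance + equilibrium reduce to Σ zᵢ(Kᵢ−1)/(1+V/F(Kᵢ−1)) = 0.
Feasibility: ΣzᵢKᵢ = 1.563, Σzᵢ/Kᵢ = 1.244 — both > 1, two phases present.
Newton iteration, V/F⁰ = 0.5:
  V/F = 0.500: g = 0.0994, g' = -0.631 → V/F = 0.658
  V/F = 0.658: g = 0.0021, g' = -0.617 → V/F = 0.661
Converged at V/F = 0.661.

V/F = 0.661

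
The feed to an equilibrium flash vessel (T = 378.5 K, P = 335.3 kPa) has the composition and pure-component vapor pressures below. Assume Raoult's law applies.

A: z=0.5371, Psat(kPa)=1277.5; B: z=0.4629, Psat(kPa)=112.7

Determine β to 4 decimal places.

β = 0.6443

Raoult's law: Kᵢ = Pᵢˢᵃᵗ/P = Pᵢˢᵃᵗ/335.3.
  K_A = 1277.5/335.3 = 3.810021, K_B = 112.7/335.3 = 0.336117
Material balance + equilibrium reduce to Σ zᵢ(Kᵢ−1)/(1+β(Kᵢ−1)) = 0.
Feasibility: ΣzᵢKᵢ = 2.2020, Σzᵢ/Kᵢ = 1.5182 — both > 1, two phases present.
Binary case is linear: z₁(K₁−1)(1+β(K₂−1)) + z₂(K₂−1)(1+β(K₁−1)) = 0
⇒ β = [z₁(K₁−1)+z₂(K₂−1)] / [−(K₁−1)(K₂−1)] = 1.20195/1.86553 = 0.6443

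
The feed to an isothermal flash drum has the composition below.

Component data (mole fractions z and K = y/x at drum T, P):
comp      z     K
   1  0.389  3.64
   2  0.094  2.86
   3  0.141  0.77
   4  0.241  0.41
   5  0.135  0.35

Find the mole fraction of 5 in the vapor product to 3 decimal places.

y_5 = 0.086

Material balance + equilibrium reduce to Σ zᵢ(Kᵢ−1)/(1+β(Kᵢ−1)) = 0.
Feasibility: ΣzᵢKᵢ = 1.939, Σzᵢ/Kᵢ = 1.296 — both > 1, two phases present.
Iterate (Newton) starting at β = 0.31:
  β = 0.310: g = 0.3568, g' = -1.175 → β = 0.614
  β = 0.614: g = 0.0669, g' = -0.840 → β = 0.693
  β = 0.693: g = 0.0002, g' = -0.840 → β = 0.694
Converged at β = 0.694.
Compositions from xᵢ = zᵢ/(1+β(Kᵢ−1)), yᵢ = Kᵢxᵢ:
  1: x = 0.137, y = 0.500
  2: x = 0.041, y = 0.117
  3: x = 0.168, y = 0.129
  4: x = 0.408, y = 0.167
  5: x = 0.246, y = 0.086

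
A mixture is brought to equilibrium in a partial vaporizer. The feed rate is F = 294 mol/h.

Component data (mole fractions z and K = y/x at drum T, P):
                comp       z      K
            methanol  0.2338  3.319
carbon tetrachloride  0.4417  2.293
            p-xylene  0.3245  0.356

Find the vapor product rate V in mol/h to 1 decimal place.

Rachford–Rice: g(ψ) = Σ zᵢ(Kᵢ−1)/(1+ψ(Kᵢ−1)) = 0.
Feasibility: ΣzᵢKᵢ = 1.9043, Σzᵢ/Kᵢ = 1.1746 — both > 1, two phases present.
Newton iteration, ψ⁰ = 0.5:
  ψ = 0.5000: g = 0.28971, g' = -0.8348 → ψ = 0.8470
  ψ = 0.8470: g = -0.00431, g' = -0.9628 → ψ = 0.8426
Converged at ψ = 0.8426.
Then V = ψ·F = 0.8426·294 = 247.7 mol/h and L = F − V = 46.3 mol/h.

V = 247.7 mol/h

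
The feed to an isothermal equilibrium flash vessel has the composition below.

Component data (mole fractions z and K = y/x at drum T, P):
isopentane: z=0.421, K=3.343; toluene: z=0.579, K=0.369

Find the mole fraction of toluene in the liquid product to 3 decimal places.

x_toluene = 0.788

Rachford–Rice: g(V/F) = Σ zᵢ(Kᵢ−1)/(1+V/F(Kᵢ−1)) = 0.
Feasibility: ΣzᵢKᵢ = 1.621, Σzᵢ/Kᵢ = 1.695 — both > 1, two phases present.
Binary case is linear: z₁(K₁−1)(1+V/F(K₂−1)) + z₂(K₂−1)(1+V/F(K₁−1)) = 0
⇒ V/F = [z₁(K₁−1)+z₂(K₂−1)] / [−(K₁−1)(K₂−1)] = 0.6211/1.4784 = 0.420
Compositions from xᵢ = zᵢ/(1+V/F(Kᵢ−1)), yᵢ = Kᵢxᵢ:
  isopentane: x = 0.212, y = 0.709
  toluene: x = 0.788, y = 0.291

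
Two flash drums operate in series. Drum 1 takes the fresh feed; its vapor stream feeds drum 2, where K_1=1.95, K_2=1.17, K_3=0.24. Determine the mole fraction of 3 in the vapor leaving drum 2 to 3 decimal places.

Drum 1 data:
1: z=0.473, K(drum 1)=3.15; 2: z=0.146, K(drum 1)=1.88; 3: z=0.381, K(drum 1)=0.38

Drum 1:
Material balance + equilibrium reduce to Σ zᵢ(Kᵢ−1)/(1+ψ₁(Kᵢ−1)) = 0.
Feasibility: ΣzᵢKᵢ = 1.909, Σzᵢ/Kᵢ = 1.230 — both > 1, two phases present.
Iterate (Newton) starting at ψ₁ = 0.48:
  ψ₁ = 0.480: g = 0.2545, g' = -0.882 → ψ₁ = 0.768
  ψ₁ = 0.768: g = 0.0089, g' = -0.885 → ψ₁ = 0.779
  ψ₁ = 0.779: g = -0.0000, g' = -0.893 → ψ₁ = 0.778
Converged at ψ₁ = 0.778.
Drum-1 compositions:
  1: x = 0.177, y = 0.557
  2: x = 0.087, y = 0.163
  3: x = 0.736, y = 0.280
Drum-2 feed = drum-1 vapor: z₂ = (0.5573, 0.1629, 0.2799).
Drum 2:
Let ψ₂ = V/F and solve Σ zᵢ(Kᵢ−1)/(1+ψ₂(Kᵢ−1)) = 0.
g(0) = ΣzᵢKᵢ − 1 = 0.344 and g(1) = 1 − Σzᵢ/Kᵢ = -0.591, so a root lies in (0, 1).
Iterate (Newton) starting at ψ₂ = 0.69:
  ψ₂ = 0.690: g = -0.1026, g' = -0.902 → ψ₂ = 0.576
  ψ₂ = 0.576: g = -0.0110, g' = -0.726 → ψ₂ = 0.561
Converged at ψ₂ = 0.561.
  1: x = 0.364, y = 0.709
  2: x = 0.149, y = 0.174
  3: x = 0.488, y = 0.117

y_3 (drum 2) = 0.117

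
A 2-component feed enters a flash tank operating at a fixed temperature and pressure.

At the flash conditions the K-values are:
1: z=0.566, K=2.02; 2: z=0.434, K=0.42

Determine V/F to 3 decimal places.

V/F = 0.550

Rachford–Rice: g(V/F) = Σ zᵢ(Kᵢ−1)/(1+V/F(Kᵢ−1)) = 0.
Check two-phase: ΣzᵢKᵢ = 1.326 > 1 and Σzᵢ/Kᵢ = 1.314 > 1, so g(0) = 0.326 > 0 and g(1) = -0.314 < 0.
Binary case is linear: z₁(K₁−1)(1+V/F(K₂−1)) + z₂(K₂−1)(1+V/F(K₁−1)) = 0
⇒ V/F = [z₁(K₁−1)+z₂(K₂−1)] / [−(K₁−1)(K₂−1)] = 0.3256/0.5916 = 0.550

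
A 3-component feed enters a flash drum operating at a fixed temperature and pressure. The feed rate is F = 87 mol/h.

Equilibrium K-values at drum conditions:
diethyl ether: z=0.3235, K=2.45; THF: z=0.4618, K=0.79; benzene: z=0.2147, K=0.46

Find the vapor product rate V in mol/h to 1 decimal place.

V = 44.6 mol/h

Rachford–Rice: g(β) = Σ zᵢ(Kᵢ−1)/(1+β(Kᵢ−1)) = 0.
g(0) = ΣzᵢKᵢ − 1 = 0.2562 and g(1) = 1 − Σzᵢ/Kᵢ = -0.1833, so a root lies in (0, 1).
Newton–Raphson from β = 0.5:
  β = 0.5000: g = 0.00475, g' = -0.3715 → β = 0.5128
Converged at β = 0.5128.
Then V = β·F = 0.5128·87 = 44.6 mol/h and L = F − V = 42.4 mol/h.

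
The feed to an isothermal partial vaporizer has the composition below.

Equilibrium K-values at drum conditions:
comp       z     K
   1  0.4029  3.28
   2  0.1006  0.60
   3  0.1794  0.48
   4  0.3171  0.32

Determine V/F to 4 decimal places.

V/F = 0.4197

Rachford–Rice: g(V/F) = Σ zᵢ(Kᵢ−1)/(1+V/F(Kᵢ−1)) = 0.
g(0) = ΣzᵢKᵢ − 1 = 0.5695 and g(1) = 1 − Σzᵢ/Kᵢ = -0.6552, so a root lies in (0, 1).
Iterate (Newton) starting at V/F = 0.5:
  V/F = 0.5000: g = -0.07382, g' = -0.9077 → V/F = 0.4187
  V/F = 0.4187: g = 0.00094, g' = -0.9373 → V/F = 0.4197
Converged at V/F = 0.4197.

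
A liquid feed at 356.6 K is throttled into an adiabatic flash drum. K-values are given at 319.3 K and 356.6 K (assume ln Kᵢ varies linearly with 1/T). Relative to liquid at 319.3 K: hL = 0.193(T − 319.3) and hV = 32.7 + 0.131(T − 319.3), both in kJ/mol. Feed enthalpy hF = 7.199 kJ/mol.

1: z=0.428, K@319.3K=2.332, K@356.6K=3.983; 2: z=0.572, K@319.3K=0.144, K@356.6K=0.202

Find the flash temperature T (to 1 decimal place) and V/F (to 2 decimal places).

T = 328.4 K, V/F = 0.17

Adiabatic flash: solve Rachford–Rice at each trial T, then check hF = ψ·hV(T) + (1−ψ)·hL(T).
  T = 319.3 K: K = (2.332, 0.144), RR gives ψ = 0.071, H_out = 2.308 kJ/mol
  T = 356.6 K: K = (3.983, 0.202), RR gives ψ = 0.345, H_out = 17.670 kJ/mol
  T = 338.0 K: K = (3.095, 0.172), RR gives ψ = 0.244, H_out = 11.307 kJ/mol
  T = 328.6 K: K = (2.695, 0.158), RR gives ψ = 0.171, H_out = 7.282 kJ/mol
  T = 324.0 K: K = (2.512, 0.151), RR gives ψ = 0.126, H_out = 4.981 kJ/mol
  T = 326.3 K: K = (2.603, 0.154), RR gives ψ = 0.149, H_out = 6.165 kJ/mol
Linear interpolation between T = 326.3 (H_out = 6.165) and T = 328.6 (H_out = 7.282) on hF = 7.199 gives T ≈ 328.4 K, at which ψ = 0.17.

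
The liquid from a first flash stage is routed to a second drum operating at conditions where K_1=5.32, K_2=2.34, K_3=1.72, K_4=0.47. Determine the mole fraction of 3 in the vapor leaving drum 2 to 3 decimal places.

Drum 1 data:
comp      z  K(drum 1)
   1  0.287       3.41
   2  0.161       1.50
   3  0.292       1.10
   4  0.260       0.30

y_3 (drum 2) = 0.337

Drum 1:
Newton–Raphson from ψ₁ = 0.5:
  ψ₁ = 0.500: g = 0.1259, g' = -0.673 → ψ₁ = 0.687
  ψ₁ = 0.687: g = -0.0030, g' = -0.734 → ψ₁ = 0.683
Converged at ψ₁ = 0.683.
Drum-1 compositions:
  1: x = 0.108, y = 0.370
  2: x = 0.120, y = 0.180
  3: x = 0.273, y = 0.301
  4: x = 0.498, y = 0.149
Drum-2 feed = drum-1 liquid: z₂ = (0.1085, 0.1200, 0.2733, 0.4982).
Drum 2:
Rachford–Rice: g(ψ₂) = Σ zᵢ(Kᵢ−1)/(1+ψ₂(Kᵢ−1)) = 0.
Check two-phase: ΣzᵢKᵢ = 1.562 > 1 and Σzᵢ/Kᵢ = 1.291 > 1, so g(0) = 0.562 > 0 and g(1) = -0.291 < 0.
Newton–Raphson from ψ₂ = 0.41:
  ψ₂ = 0.410: g = 0.0875, g' = -0.666 → ψ₂ = 0.541
  ψ₂ = 0.541: g = 0.0049, g' = -0.603 → ψ₂ = 0.549
Converged at ψ₂ = 0.549.
  1: x = 0.032, y = 0.171
  2: x = 0.069, y = 0.162
  3: x = 0.196, y = 0.337
  4: x = 0.703, y = 0.330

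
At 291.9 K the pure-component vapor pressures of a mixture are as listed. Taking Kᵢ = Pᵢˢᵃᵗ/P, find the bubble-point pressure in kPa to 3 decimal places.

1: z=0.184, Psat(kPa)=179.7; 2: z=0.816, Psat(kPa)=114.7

Pbub = 126.660 kPa

At the bubble point ψ → 0, so ΣzᵢKᵢ = 1 with Kᵢ = Pᵢˢᵃᵗ/P ⇒ P = ΣzᵢPᵢˢᵃᵗ.
P = 0.184·179.7 + 0.816·114.7 = 126.660 kPa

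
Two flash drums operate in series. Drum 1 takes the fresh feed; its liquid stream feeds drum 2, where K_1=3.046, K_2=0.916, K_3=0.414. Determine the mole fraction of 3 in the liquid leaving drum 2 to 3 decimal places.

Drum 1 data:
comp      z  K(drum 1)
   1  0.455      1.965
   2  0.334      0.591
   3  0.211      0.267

x_3 (drum 2) = 0.454

Drum 1:
Rachford–Rice: g(ψ₁) = Σ zᵢ(Kᵢ−1)/(1+ψ₁(Kᵢ−1)) = 0.
Feasibility: ΣzᵢKᵢ = 1.148, Σzᵢ/Kᵢ = 1.587 — both > 1, two phases present.
Newton–Raphson from ψ₁ = 0.5:
  ψ₁ = 0.500: g = -0.1197, g' = -0.564 → ψ₁ = 0.288
  ψ₁ = 0.288: g = -0.0071, g' = -0.513 → ψ₁ = 0.274
Converged at ψ₁ = 0.274.
Drum-1 compositions:
  1: x = 0.360, y = 0.707
  2: x = 0.376, y = 0.222
  3: x = 0.264, y = 0.070
Drum-2 feed = drum-1 liquid: z₂ = (0.3599, 0.3761, 0.2640).
Drum 2:
Let ψ₂ = V/F and solve Σ zᵢ(Kᵢ−1)/(1+ψ₂(Kᵢ−1)) = 0.
Feasibility: ΣzᵢKᵢ = 1.550, Σzᵢ/Kᵢ = 1.166 — both > 1, two phases present.
Newton–Raphson from ψ₂ = 0.5:
  ψ₂ = 0.500: g = 0.1122, g' = -0.552 → ψ₂ = 0.703
  ψ₂ = 0.703: g = 0.0053, g' = -0.519 → ψ₂ = 0.713
Converged at ψ₂ = 0.713.
  1: x = 0.146, y = 0.446
  2: x = 0.400, y = 0.366
  3: x = 0.454, y = 0.188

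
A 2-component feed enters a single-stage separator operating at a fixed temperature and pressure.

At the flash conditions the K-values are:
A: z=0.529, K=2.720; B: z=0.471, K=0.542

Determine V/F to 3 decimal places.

Binary case is linear: z₁(K₁−1)(1+V/F(K₂−1)) + z₂(K₂−1)(1+V/F(K₁−1)) = 0
⇒ V/F = [z₁(K₁−1)+z₂(K₂−1)] / [−(K₁−1)(K₂−1)] = 0.6942/0.7878 = 0.881

V/F = 0.881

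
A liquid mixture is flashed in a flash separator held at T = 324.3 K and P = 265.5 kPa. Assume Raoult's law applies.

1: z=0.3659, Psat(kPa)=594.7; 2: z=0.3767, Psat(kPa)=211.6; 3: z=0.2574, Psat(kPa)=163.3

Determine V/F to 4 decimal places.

Raoult's law: Kᵢ = Pᵢˢᵃᵗ/P = Pᵢˢᵃᵗ/265.5.
  K_1 = 594.7/265.5 = 2.239925, K_2 = 211.6/265.5 = 0.796987, K_3 = 163.3/265.5 = 0.615066
Rachford–Rice: g(V/F) = Σ zᵢ(Kᵢ−1)/(1+V/F(Kᵢ−1)) = 0.
g(0) = ΣzᵢKᵢ − 1 = 0.2781 and g(1) = 1 − Σzᵢ/Kᵢ = -0.0545, so a root lies in (0, 1).
Newton iteration, V/F⁰ = 0.5:
  V/F = 0.5000: g = 0.07225, g' = -0.2921 → V/F = 0.7474
  V/F = 0.7474: g = 0.00623, g' = -0.2483 → V/F = 0.7724
  V/F = 0.7724: g = 0.00003, g' = -0.2459 → V/F = 0.7726
Converged at V/F = 0.7726.

V/F = 0.7726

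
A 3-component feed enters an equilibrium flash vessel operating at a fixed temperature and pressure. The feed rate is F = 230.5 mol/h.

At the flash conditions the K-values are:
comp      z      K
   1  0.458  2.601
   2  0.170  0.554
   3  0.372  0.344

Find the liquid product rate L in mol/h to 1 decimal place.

Newton iteration, ψ⁰ = 0.5:
  ψ = 0.500: g = -0.0535, g' = -0.773 → ψ = 0.431
Converged at ψ = 0.431.
Then V = ψ·F = 0.4307·230.5 = 99.3 mol/h and L = F − V = 131.2 mol/h.

L = 131.2 mol/h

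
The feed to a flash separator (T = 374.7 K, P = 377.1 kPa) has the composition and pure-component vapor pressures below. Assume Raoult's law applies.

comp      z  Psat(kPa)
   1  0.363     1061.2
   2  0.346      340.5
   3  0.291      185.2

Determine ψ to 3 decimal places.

Raoult's law: Kᵢ = Pᵢˢᵃᵗ/P = Pᵢˢᵃᵗ/377.1.
  K_1 = 1061.2/377.1 = 2.81411, K_2 = 340.5/377.1 = 0.90294, K_3 = 185.2/377.1 = 0.49112
Material balance + equilibrium reduce to Σ zᵢ(Kᵢ−1)/(1+ψ(Kᵢ−1)) = 0.
g(0) = ΣzᵢKᵢ − 1 = 0.477 and g(1) = 1 − Σzᵢ/Kᵢ = -0.105, so a root lies in (0, 1).
Newton–Raphson from ψ = 0.66:
  ψ = 0.660: g = 0.0408, g' = -0.422 → ψ = 0.757
  ψ = 0.757: g = 0.0004, g' = -0.415 → ψ = 0.758
Converged at ψ = 0.758.

ψ = 0.758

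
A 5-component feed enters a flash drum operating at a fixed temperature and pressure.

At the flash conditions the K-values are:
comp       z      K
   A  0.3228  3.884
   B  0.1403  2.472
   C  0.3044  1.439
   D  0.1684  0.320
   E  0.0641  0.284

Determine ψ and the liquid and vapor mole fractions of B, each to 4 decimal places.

ψ = 0.9177, x_B = 0.0597, y_B = 0.1475

Newton iteration, ψ⁰ = 0.5:
  ψ = 0.5000: g = 0.36478, g' = -0.8490 → ψ = 0.9296
  ψ = 0.9296: g = -0.01356, g' = -1.1513 → ψ = 0.9179
  ψ = 0.9179: g = -0.00020, g' = -1.1175 → ψ = 0.9177
Converged at ψ = 0.9177.
Compositions from xᵢ = zᵢ/(1+ψ(Kᵢ−1)), yᵢ = Kᵢxᵢ:
  A: x = 0.0885, y = 0.3438
  B: x = 0.0597, y = 0.1475
  C: x = 0.2170, y = 0.3122
  D: x = 0.4479, y = 0.1433
  E: x = 0.1869, y = 0.0531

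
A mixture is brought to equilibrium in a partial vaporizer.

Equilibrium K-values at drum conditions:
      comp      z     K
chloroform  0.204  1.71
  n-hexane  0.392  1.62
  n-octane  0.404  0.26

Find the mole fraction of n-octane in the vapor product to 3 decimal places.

y_n-octane = 0.122

Material balance + equilibrium reduce to Σ zᵢ(Kᵢ−1)/(1+V/F(Kᵢ−1)) = 0.
Check two-phase: ΣzᵢKᵢ = 1.089 > 1 and Σzᵢ/Kᵢ = 1.915 > 1, so g(0) = 0.089 > 0 and g(1) = -0.915 < 0.
Iterate (Newton) starting at V/F = 0.5:
  V/F = 0.500: g = -0.1821, g' = -0.701 → V/F = 0.240
  V/F = 0.240: g = -0.0284, g' = -0.516 → V/F = 0.185
  V/F = 0.185: g = -0.0005, g' = -0.499 → V/F = 0.184
Converged at V/F = 0.184.
Compositions from xᵢ = zᵢ/(1+V/F(Kᵢ−1)), yᵢ = Kᵢxᵢ:
  chloroform: x = 0.180, y = 0.308
  n-hexane: x = 0.352, y = 0.570
  n-octane: x = 0.468, y = 0.122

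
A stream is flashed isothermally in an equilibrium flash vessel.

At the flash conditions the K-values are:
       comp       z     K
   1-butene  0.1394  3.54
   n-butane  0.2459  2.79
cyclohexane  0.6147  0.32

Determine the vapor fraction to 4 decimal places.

ψ = 0.2653

Newton–Raphson from ψ = 0.44:
  ψ = 0.4400: g = -0.18302, g' = -1.0259 → ψ = 0.2616
  ψ = 0.2616: g = 0.00407, g' = -1.1107 → ψ = 0.2653
Converged at ψ = 0.2653.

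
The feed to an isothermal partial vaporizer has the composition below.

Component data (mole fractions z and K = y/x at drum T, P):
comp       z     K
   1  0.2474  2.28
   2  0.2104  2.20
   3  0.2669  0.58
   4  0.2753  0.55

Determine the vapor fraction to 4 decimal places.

ψ = 0.6151

Rachford–Rice: g(ψ) = Σ zᵢ(Kᵢ−1)/(1+ψ(Kᵢ−1)) = 0.
Feasibility: ΣzᵢKᵢ = 1.3332, Σzᵢ/Kᵢ = 1.1649 — both > 1, two phases present.
Newton–Raphson from ψ = 0.5:
  ψ = 0.5000: g = 0.04914, g' = -0.4373 → ψ = 0.6124
  ψ = 0.6124: g = 0.00113, g' = -0.4196 → ψ = 0.6151
Converged at ψ = 0.6151.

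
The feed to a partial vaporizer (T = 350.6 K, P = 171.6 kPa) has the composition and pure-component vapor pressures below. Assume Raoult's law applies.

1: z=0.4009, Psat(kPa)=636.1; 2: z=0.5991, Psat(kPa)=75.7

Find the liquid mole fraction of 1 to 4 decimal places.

Raoult's law: Kᵢ = Pᵢˢᵃᵗ/P = Pᵢˢᵃᵗ/171.6.
  K_1 = 636.1/171.6 = 3.706876, K_2 = 75.7/171.6 = 0.441142
Let ψ = V/F and solve Σ zᵢ(Kᵢ−1)/(1+ψ(Kᵢ−1)) = 0.
Feasibility: ΣzᵢKᵢ = 1.7504, Σzᵢ/Kᵢ = 1.4662 — both > 1, two phases present.
Newton–Raphson from ψ = 0.5:
  ψ = 0.5000: g = -0.00354, g' = -0.8907 → ψ = 0.4960
Converged at ψ = 0.4960.
Compositions from xᵢ = zᵢ/(1+ψ(Kᵢ−1)), yᵢ = Kᵢxᵢ:
  1: x = 0.1711, y = 0.6343
  2: x = 0.8289, y = 0.3657

x_1 = 0.1711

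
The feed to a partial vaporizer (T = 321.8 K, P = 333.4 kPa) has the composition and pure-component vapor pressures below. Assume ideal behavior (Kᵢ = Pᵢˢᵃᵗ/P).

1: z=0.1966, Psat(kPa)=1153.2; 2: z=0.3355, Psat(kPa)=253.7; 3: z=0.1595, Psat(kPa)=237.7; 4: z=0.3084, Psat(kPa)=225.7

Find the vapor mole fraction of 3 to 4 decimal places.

y_3 = 0.1273

Raoult's law: Kᵢ = Pᵢˢᵃᵗ/P = Pᵢˢᵃᵗ/333.4.
  K_1 = 1153.2/333.4 = 3.458908, K_2 = 253.7/333.4 = 0.760948, K_3 = 237.7/333.4 = 0.712957, K_4 = 225.7/333.4 = 0.676965
Let ψ = V/F and solve Σ zᵢ(Kᵢ−1)/(1+ψ(Kᵢ−1)) = 0.
Check two-phase: ΣzᵢKᵢ = 1.2578 > 1 and Σzᵢ/Kᵢ = 1.1770 > 1, so g(0) = 0.2578 > 0 and g(1) = -0.1770 < 0.
Iterate (Newton) starting at ψ = 0.5:
  ψ = 0.5000: g = -0.04653, g' = -0.3276 → ψ = 0.3580
  ψ = 0.3580: g = 0.00573, g' = -0.4166 → ψ = 0.3717
  ψ = 0.3717: g = 0.00008, g' = -0.4056 → ψ = 0.3719
Converged at ψ = 0.3719.
Compositions from xᵢ = zᵢ/(1+ψ(Kᵢ−1)), yᵢ = Kᵢxᵢ:
  1: x = 0.1027, y = 0.3552
  2: x = 0.3682, y = 0.2802
  3: x = 0.1786, y = 0.1273
  4: x = 0.3505, y = 0.2373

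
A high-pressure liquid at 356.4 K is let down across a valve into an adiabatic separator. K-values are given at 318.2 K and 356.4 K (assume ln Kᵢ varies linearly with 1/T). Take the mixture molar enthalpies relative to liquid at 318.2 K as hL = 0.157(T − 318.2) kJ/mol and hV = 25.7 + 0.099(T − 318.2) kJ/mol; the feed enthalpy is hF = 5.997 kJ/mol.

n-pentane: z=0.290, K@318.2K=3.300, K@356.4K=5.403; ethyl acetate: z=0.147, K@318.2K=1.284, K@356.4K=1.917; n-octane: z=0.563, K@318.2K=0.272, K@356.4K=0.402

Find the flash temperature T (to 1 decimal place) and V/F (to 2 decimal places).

Adiabatic flash: solve Rachford–Rice at each trial T, then check hF = ψ·hV(T) + (1−ψ)·hL(T).
  T = 318.2 K: K = (3.300, 1.284, 0.272), RR gives ψ = 0.215, H_out = 5.519 kJ/mol
  T = 356.4 K: K = (5.403, 1.917, 0.402), RR gives ψ = 0.511, H_out = 17.995 kJ/mol
  T = 337.3 K: K = (4.282, 1.587, 0.334), RR gives ψ = 0.373, H_out = 12.175 kJ/mol
  T = 327.8 K: K = (3.776, 1.433, 0.303), RR gives ψ = 0.299, H_out = 9.029 kJ/mol
  T = 323.0 K: K = (3.533, 1.357, 0.287), RR gives ψ = 0.259, H_out = 7.326 kJ/mol
  T = 320.6 K: K = (3.416, 1.320, 0.280), RR gives ψ = 0.237, H_out = 6.437 kJ/mol
Linear interpolation between T = 318.2 (H_out = 5.519) and T = 320.6 (H_out = 6.437) on hF = 5.997 gives T ≈ 319.4 K, at which ψ = 0.23.

T = 319.4 K, V/F = 0.23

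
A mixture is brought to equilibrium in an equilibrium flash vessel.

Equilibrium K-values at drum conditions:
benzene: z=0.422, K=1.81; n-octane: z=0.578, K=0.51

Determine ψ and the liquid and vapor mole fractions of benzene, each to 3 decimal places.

ψ = 0.148, x_benzene = 0.377, y_benzene = 0.682

Rachford–Rice: g(ψ) = Σ zᵢ(Kᵢ−1)/(1+ψ(Kᵢ−1)) = 0.
Feasibility: ΣzᵢKᵢ = 1.059, Σzᵢ/Kᵢ = 1.366 — both > 1, two phases present.
Binary case is linear: z₁(K₁−1)(1+ψ(K₂−1)) + z₂(K₂−1)(1+ψ(K₁−1)) = 0
⇒ ψ = [z₁(K₁−1)+z₂(K₂−1)] / [−(K₁−1)(K₂−1)] = 0.0586/0.3969 = 0.148
Compositions from xᵢ = zᵢ/(1+ψ(Kᵢ−1)), yᵢ = Kᵢxᵢ:
  benzene: x = 0.377, y = 0.682
  n-octane: x = 0.623, y = 0.318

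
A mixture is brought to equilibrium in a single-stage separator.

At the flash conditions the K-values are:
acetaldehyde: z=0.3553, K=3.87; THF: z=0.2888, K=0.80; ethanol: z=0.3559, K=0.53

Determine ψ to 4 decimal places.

Newton iteration, ψ⁰ = 0.37:
  ψ = 0.3700: g = 0.22969, g' = -0.8170 → ψ = 0.6511
  ψ = 0.6511: g = 0.04801, g' = -0.5341 → ψ = 0.7410
  ψ = 0.7410: g = 0.00166, g' = -0.5004 → ψ = 0.7443
Converged at ψ = 0.7443.

ψ = 0.7443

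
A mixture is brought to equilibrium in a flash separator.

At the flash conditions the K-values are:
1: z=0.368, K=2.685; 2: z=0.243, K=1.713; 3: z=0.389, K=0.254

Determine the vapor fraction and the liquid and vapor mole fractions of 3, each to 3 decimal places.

ψ = 0.502, x_3 = 0.622, y_3 = 0.158

Newton–Raphson from ψ = 0.5:
  ψ = 0.500: g = 0.0014, g' = -0.926 → ψ = 0.502
Converged at ψ = 0.502.
Compositions from xᵢ = zᵢ/(1+ψ(Kᵢ−1)), yᵢ = Kᵢxᵢ:
  1: x = 0.199, y = 0.536
  2: x = 0.179, y = 0.307
  3: x = 0.622, y = 0.158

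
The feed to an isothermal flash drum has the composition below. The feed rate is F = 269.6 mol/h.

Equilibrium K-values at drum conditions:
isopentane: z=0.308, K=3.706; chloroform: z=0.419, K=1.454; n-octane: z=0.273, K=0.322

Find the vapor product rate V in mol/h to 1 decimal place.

V = 215.2 mol/h

Newton–Raphson from β = 0.62:
  β = 0.620: g = 0.1404, g' = -0.741 → β = 0.810
  β = 0.810: g = -0.0100, g' = -0.884 → β = 0.798
Converged at β = 0.798.
Then V = β·F = 0.7982·269.6 = 215.2 mol/h and L = F − V = 54.4 mol/h.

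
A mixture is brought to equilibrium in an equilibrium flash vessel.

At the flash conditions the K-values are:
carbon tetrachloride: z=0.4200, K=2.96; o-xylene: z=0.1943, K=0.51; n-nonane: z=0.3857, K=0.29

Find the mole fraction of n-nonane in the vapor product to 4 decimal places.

Newton iteration, V/F⁰ = 0.5:
  V/F = 0.5000: g = -0.13491, g' = -0.9608 → V/F = 0.3596
  V/F = 0.3596: g = -0.00042, g' = -0.9745 → V/F = 0.3591
Converged at V/F = 0.3591.
Compositions from xᵢ = zᵢ/(1+V/F(Kᵢ−1)), yᵢ = Kᵢxᵢ:
  carbon tetrachloride: x = 0.2465, y = 0.7296
  o-xylene: x = 0.2358, y = 0.1203
  n-nonane: x = 0.5177, y = 0.1501

y_n-nonane = 0.1501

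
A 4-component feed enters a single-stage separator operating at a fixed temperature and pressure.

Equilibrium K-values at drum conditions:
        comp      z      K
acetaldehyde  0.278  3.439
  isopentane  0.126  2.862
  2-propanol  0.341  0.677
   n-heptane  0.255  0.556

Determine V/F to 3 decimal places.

Iterate (Newton) starting at V/F = 0.65:
  V/F = 0.650: g = 0.0698, g' = -0.493 → V/F = 0.792
  V/F = 0.792: g = 0.0036, g' = -0.448 → V/F = 0.800
Converged at V/F = 0.800.

V/F = 0.800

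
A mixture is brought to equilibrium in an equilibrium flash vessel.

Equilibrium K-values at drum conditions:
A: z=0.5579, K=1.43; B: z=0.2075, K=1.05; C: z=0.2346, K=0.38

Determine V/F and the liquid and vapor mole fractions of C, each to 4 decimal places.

V/F = 0.4875, x_C = 0.3362, y_C = 0.1278

Material balance + equilibrium reduce to Σ zᵢ(Kᵢ−1)/(1+V/F(Kᵢ−1)) = 0.
g(0) = ΣzᵢKᵢ − 1 = 0.1048 and g(1) = 1 − Σzᵢ/Kᵢ = -0.2051, so a root lies in (0, 1).
Iterate (Newton) starting at V/F = 0.5:
  V/F = 0.5000: g = -0.00323, g' = -0.2598 → V/F = 0.4876
  V/F = 0.4876: g = -0.00002, g' = -0.2562 → V/F = 0.4875
Converged at V/F = 0.4875.
Compositions from xᵢ = zᵢ/(1+V/F(Kᵢ−1)), yᵢ = Kᵢxᵢ:
  A: x = 0.4612, y = 0.6595
  B: x = 0.2026, y = 0.2127
  C: x = 0.3362, y = 0.1278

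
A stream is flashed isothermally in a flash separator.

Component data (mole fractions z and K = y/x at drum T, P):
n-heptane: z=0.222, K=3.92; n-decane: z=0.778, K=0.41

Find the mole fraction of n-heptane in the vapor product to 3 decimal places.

Material balance + equilibrium reduce to Σ zᵢ(Kᵢ−1)/(1+ψ(Kᵢ−1)) = 0.
Feasibility: ΣzᵢKᵢ = 1.189, Σzᵢ/Kᵢ = 1.954 — both > 1, two phases present.
Binary case is linear: z₁(K₁−1)(1+ψ(K₂−1)) + z₂(K₂−1)(1+ψ(K₁−1)) = 0
⇒ ψ = [z₁(K₁−1)+z₂(K₂−1)] / [−(K₁−1)(K₂−1)] = 0.1892/1.7228 = 0.110
Compositions from xᵢ = zᵢ/(1+ψ(Kᵢ−1)), yᵢ = Kᵢxᵢ:
  n-heptane: x = 0.168, y = 0.659
  n-decane: x = 0.832, y = 0.341

y_n-heptane = 0.659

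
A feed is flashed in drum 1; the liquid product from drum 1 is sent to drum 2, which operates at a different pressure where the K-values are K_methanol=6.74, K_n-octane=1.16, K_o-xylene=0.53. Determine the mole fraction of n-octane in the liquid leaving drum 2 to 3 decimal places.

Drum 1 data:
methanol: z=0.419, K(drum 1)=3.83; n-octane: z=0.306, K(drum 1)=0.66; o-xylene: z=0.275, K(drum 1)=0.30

Drum 1:
Newton iteration, ψ₁⁰ = 0.67:
  ψ₁ = 0.670: g = -0.0878, g' = -0.937 → ψ₁ = 0.576
  ψ₁ = 0.576: g = -0.0014, g' = -0.918 → ψ₁ = 0.575
Converged at ψ₁ = 0.575.
Drum-1 compositions:
  methanol: x = 0.160, y = 0.611
  n-octane: x = 0.380, y = 0.251
  o-xylene: x = 0.460, y = 0.138
Drum-2 feed = drum-1 liquid: z₂ = (0.1595, 0.3803, 0.4602).
Drum 2:
Newton–Raphson from ψ₂ = 0.5:
  ψ₂ = 0.500: g = 0.0102, g' = -0.533 → ψ₂ = 0.519
Converged at ψ₂ = 0.519.
  methanol: x = 0.040, y = 0.270
  n-octane: x = 0.351, y = 0.407
  o-xylene: x = 0.609, y = 0.323

x_n-octane (drum 2) = 0.351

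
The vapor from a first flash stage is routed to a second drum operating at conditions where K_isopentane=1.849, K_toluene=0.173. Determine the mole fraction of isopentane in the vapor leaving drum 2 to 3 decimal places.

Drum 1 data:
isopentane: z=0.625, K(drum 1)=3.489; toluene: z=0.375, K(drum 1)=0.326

y_isopentane (drum 2) = 0.912

Drum 1:
Let ψ₁ = V/F and solve Σ zᵢ(Kᵢ−1)/(1+ψ₁(Kᵢ−1)) = 0.
Check two-phase: ΣzᵢKᵢ = 2.303 > 1 and Σzᵢ/Kᵢ = 1.329 > 1, so g(0) = 1.303 > 0 and g(1) = -0.329 < 0.
Binary case is linear: z₁(K₁−1)(1+ψ₁(K₂−1)) + z₂(K₂−1)(1+ψ₁(K₁−1)) = 0
⇒ ψ₁ = [z₁(K₁−1)+z₂(K₂−1)] / [−(K₁−1)(K₂−1)] = 1.3029/1.6776 = 0.777
Drum-1 compositions:
  isopentane: x = 0.213, y = 0.743
  toluene: x = 0.787, y = 0.257
Drum-2 feed = drum-1 vapor: z₂ = (0.7435, 0.2565).
Drum 2:
Let ψ₂ = V/F and solve Σ zᵢ(Kᵢ−1)/(1+ψ₂(Kᵢ−1)) = 0.
Feasibility: ΣzᵢKᵢ = 1.419, Σzᵢ/Kᵢ = 1.885 — both > 1, two phases present.
Binary case is linear: z₁(K₁−1)(1+ψ₂(K₂−1)) + z₂(K₂−1)(1+ψ₂(K₁−1)) = 0
⇒ ψ₂ = [z₁(K₁−1)+z₂(K₂−1)] / [−(K₁−1)(K₂−1)] = 0.4191/0.7021 = 0.597
  isopentane: x = 0.493, y = 0.912
  toluene: x = 0.507, y = 0.088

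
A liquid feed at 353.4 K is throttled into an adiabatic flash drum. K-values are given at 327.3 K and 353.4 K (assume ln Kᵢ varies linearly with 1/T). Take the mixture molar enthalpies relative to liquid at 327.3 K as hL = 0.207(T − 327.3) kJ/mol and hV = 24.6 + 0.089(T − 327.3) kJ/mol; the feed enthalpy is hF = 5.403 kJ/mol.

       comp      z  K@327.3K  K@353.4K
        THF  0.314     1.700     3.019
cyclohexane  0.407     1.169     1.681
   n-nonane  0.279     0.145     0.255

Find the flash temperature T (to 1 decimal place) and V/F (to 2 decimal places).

T = 329.1 K, V/F = 0.21

Adiabatic flash: solve Rachford–Rice at each trial T, then check hF = ψ·hV(T) + (1−ψ)·hL(T).
  T = 327.3 K: K = (1.700, 1.169, 0.145), RR gives ψ = 0.131, H_out = 3.222 kJ/mol
  T = 353.4 K: K = (3.019, 1.681, 0.255), RR gives ψ = 0.716, H_out = 20.812 kJ/mol
  T = 340.4 K: K = (2.293, 1.413, 0.195), RR gives ψ = 0.513, H_out = 14.531 kJ/mol
  T = 333.9 K: K = (1.982, 1.288, 0.169), RR gives ψ = 0.365, H_out = 10.071 kJ/mol
  T = 330.6 K: K = (1.837, 1.228, 0.156), RR gives ψ = 0.264, H_out = 7.075 kJ/mol
  T = 329.0 K: K = (1.770, 1.199, 0.151), RR gives ψ = 0.204, H_out = 5.340 kJ/mol
Linear interpolation between T = 329.0 (H_out = 5.340) and T = 330.6 (H_out = 7.075) on hF = 5.403 gives T ≈ 329.1 K, at which ψ = 0.21.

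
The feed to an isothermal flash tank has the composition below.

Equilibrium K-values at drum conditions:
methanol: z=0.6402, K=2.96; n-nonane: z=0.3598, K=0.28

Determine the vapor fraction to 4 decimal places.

Rachford–Rice: g(ψ) = Σ zᵢ(Kᵢ−1)/(1+ψ(Kᵢ−1)) = 0.
g(0) = ΣzᵢKᵢ − 1 = 0.9957 and g(1) = 1 − Σzᵢ/Kᵢ = -0.5013, so a root lies in (0, 1).
Binary case is linear: z₁(K₁−1)(1+ψ(K₂−1)) + z₂(K₂−1)(1+ψ(K₁−1)) = 0
⇒ ψ = [z₁(K₁−1)+z₂(K₂−1)] / [−(K₁−1)(K₂−1)] = 0.99574/1.41120 = 0.7056

ψ = 0.7056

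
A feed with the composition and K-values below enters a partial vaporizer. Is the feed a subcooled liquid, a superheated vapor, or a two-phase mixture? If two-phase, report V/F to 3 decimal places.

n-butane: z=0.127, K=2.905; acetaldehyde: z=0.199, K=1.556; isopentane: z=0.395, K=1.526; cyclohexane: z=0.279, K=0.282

ΣzᵢKᵢ = 1.360; Σzᵢ/Kᵢ = 1.420.
Both exceed 1, so a two-phase solution exists.
Let ψ = V/F and solve Σ zᵢ(Kᵢ−1)/(1+ψ(Kᵢ−1)) = 0.
Iterate (Newton) starting at ψ = 0.5:
  ψ = 0.500: g = 0.0625, g' = -0.577 → ψ = 0.608
  ψ = 0.608: g = -0.0035, g' = -0.649 → ψ = 0.603
Converged at ψ = 0.603.

two-phase, V/F = 0.603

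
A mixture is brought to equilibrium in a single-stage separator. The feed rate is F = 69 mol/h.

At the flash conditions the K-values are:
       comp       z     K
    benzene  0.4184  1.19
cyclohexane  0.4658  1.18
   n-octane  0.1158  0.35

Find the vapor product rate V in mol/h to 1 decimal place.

Newton iteration, ψ⁰ = 0.36:
  ψ = 0.3600: g = 0.05488, g' = -0.1099 → ψ = 0.8593
  ψ = 0.8593: g = -0.02955, g' = -0.2735 → ψ = 0.7513
  ψ = 0.7513: g = -0.00368, g' = -0.2101 → ψ = 0.7337
  ψ = 0.7337: g = -0.00007, g' = -0.2022 → ψ = 0.7334
Converged at ψ = 0.7334.
Then V = ψ·F = 0.7334·69 = 50.6 mol/h and L = F − V = 18.4 mol/h.

V = 50.6 mol/h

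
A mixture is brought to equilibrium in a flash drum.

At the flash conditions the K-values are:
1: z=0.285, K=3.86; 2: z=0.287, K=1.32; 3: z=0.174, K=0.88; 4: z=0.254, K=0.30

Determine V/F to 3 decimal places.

Material balance + equilibrium reduce to Σ zᵢ(Kᵢ−1)/(1+V/F(Kᵢ−1)) = 0.
g(0) = ΣzᵢKᵢ − 1 = 0.708 and g(1) = 1 − Σzᵢ/Kᵢ = -0.336, so a root lies in (0, 1).
Iterate (Newton) starting at V/F = 0.5:
  V/F = 0.500: g = 0.1189, g' = -0.714 → V/F = 0.666
  V/F = 0.666: g = 0.0002, g' = -0.736 → V/F = 0.667
Converged at V/F = 0.667.

V/F = 0.667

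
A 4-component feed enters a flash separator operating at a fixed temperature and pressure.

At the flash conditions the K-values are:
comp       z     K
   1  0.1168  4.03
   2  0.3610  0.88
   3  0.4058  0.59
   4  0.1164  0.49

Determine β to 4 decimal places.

β = 0.0891

Material balance + equilibrium reduce to Σ zᵢ(Kᵢ−1)/(1+β(Kᵢ−1)) = 0.
Feasibility: ΣzᵢKᵢ = 1.0848, Σzᵢ/Kᵢ = 1.3646 — both > 1, two phases present.
Newton iteration, β⁰ = 0.5:
  β = 0.5000: g = -0.19433, g' = -0.3379 → β = 0.0000
  β = 0.0000: g = 0.08484, g' = -1.1760 → β = 0.0721
  β = 0.0721: g = 0.01364, g' = -0.8325 → β = 0.0885
  β = 0.0885: g = 0.00045, g' = -0.7787 → β = 0.0891
Converged at β = 0.0891.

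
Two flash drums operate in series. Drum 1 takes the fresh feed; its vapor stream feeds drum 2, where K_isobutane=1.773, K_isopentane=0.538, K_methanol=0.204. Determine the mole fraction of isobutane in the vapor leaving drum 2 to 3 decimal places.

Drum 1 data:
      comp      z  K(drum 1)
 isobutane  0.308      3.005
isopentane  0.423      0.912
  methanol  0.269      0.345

Drum 1:
Let ψ₁ = V/F and solve Σ zᵢ(Kᵢ−1)/(1+ψ₁(Kᵢ−1)) = 0.
Check two-phase: ΣzᵢKᵢ = 1.404 > 1 and Σzᵢ/Kᵢ = 1.346 > 1, so g(0) = 0.404 > 0 and g(1) = -0.346 < 0.
Iterate (Newton) starting at ψ₁ = 0.5:
  ψ₁ = 0.500: g = 0.0074, g' = -0.568 → ψ₁ = 0.513
Converged at ψ₁ = 0.513.
Drum-1 compositions:
  isobutane: x = 0.152, y = 0.456
  isopentane: x = 0.443, y = 0.404
  methanol: x = 0.405, y = 0.140
Drum-2 feed = drum-1 vapor: z₂ = (0.4562, 0.4040, 0.1398).
Drum 2:
Iterate (Newton) starting at ψ₂ = 0.5:
  ψ₂ = 0.500: g = -0.1732, g' = -0.532 → ψ₂ = 0.174
  ψ₂ = 0.174: g = -0.0215, g' = -0.433 → ψ₂ = 0.125
Converged at ψ₂ = 0.125.
  isobutane: x = 0.416, y = 0.738
  isopentane: x = 0.429, y = 0.231
  methanol: x = 0.155, y = 0.032

y_isobutane (drum 2) = 0.738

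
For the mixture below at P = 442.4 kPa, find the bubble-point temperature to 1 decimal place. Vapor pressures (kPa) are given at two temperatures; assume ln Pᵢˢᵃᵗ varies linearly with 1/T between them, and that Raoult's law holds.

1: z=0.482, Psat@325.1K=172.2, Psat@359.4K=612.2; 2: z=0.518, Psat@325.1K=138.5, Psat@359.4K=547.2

T = 351.9 K

Bubble-point temperature: ΣzᵢPᵢˢᵃᵗ(T) = P. Interpolate ln Pᵢˢᵃᵗ = aᵢ + bᵢ/T.
  T = 325.1 K: ΣzᵢPᵢˢᵃᵗ = 154.74 kPa
  T = 359.4 K: ΣzᵢPᵢˢᵃᵗ = 578.53 kPa
  T = 342.2 K: ΣzᵢPᵢˢᵃᵗ = 308.56 kPa
  T = 350.8 K: ΣzᵢPᵢˢᵃᵗ = 425.74 kPa
  T = 355.1 K: ΣzᵢPᵢˢᵃᵗ = 497.20 kPa
  T = 353.0 K: ΣzᵢPᵢˢᵃᵗ = 461.13 kPa
  T = 351.9 K: ΣzᵢPᵢˢᵃᵗ = 443.14 kPa
Interpolating between 350.8 K and 351.9 K gives T ≈ 351.9 K.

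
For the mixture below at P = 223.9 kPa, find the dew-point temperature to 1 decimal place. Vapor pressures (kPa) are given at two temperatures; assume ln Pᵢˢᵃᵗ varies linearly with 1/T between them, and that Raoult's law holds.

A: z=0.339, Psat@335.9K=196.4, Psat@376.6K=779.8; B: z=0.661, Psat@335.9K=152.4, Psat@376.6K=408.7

Dew-point temperature: Σzᵢ·P/Pᵢˢᵃᵗ(T) = 1. Interpolate ln Pᵢˢᵃᵗ = aᵢ + bᵢ/T.
  T = 335.9 K: ΣzᵢP/Pᵢˢᵃᵗ = 1.3576
  T = 376.6 K: ΣzᵢP/Pᵢˢᵃᵗ = 0.4595
  T = 356.2 K: ΣzᵢP/Pᵢˢᵃᵗ = 0.7640
  T = 346.0 K: ΣzᵢP/Pᵢˢᵃᵗ = 1.0103
  T = 351.1 K: ΣzᵢP/Pᵢˢᵃᵗ = 0.8766
  T = 348.6 K: ΣzᵢP/Pᵢˢᵃᵗ = 0.9392
Interpolating between 346.0 K and 348.6 K gives T ≈ 346.4 K.

T = 346.4 K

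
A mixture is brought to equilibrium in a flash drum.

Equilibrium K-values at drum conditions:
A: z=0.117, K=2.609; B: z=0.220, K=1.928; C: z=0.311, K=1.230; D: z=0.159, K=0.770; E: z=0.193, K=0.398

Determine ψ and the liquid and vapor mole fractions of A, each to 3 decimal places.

ψ = 0.777, x_A = 0.052, y_A = 0.136

Iterate (Newton) starting at ψ = 0.5:
  ψ = 0.500: g = 0.1004, g' = -0.349 → ψ = 0.788
  ψ = 0.788: g = -0.0042, g' = -0.400 → ψ = 0.777
Converged at ψ = 0.777.
Compositions from xᵢ = zᵢ/(1+ψ(Kᵢ−1)), yᵢ = Kᵢxᵢ:
  A: x = 0.052, y = 0.136
  B: x = 0.128, y = 0.246
  C: x = 0.264, y = 0.325
  D: x = 0.194, y = 0.149
  E: x = 0.363, y = 0.144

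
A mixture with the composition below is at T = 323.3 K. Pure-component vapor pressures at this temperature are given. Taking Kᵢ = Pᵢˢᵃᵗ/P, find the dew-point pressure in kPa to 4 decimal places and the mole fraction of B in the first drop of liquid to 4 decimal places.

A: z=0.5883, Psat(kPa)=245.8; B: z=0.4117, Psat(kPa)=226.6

At the dew point ψ → 1, so Σzᵢ/Kᵢ = 1 with Kᵢ = Pᵢˢᵃᵗ/P ⇒ 1/P = Σzᵢ/Pᵢˢᵃᵗ.
1/P = 0.5883/245.8 + 0.4117/226.6 = 0.0042103 ⇒ P = 237.5146 kPa
xᵢ = zᵢP/Pᵢˢᵃᵗ ⇒ x_B = 0.4117·237.5146/226.6 = 0.4315

Pdew = 237.5146 kPa, x_B = 0.4315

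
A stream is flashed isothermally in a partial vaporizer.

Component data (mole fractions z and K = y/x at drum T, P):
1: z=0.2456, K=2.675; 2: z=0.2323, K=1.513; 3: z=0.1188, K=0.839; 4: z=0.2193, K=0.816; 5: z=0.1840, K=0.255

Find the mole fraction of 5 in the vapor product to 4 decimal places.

y_5 = 0.0812

Material balance + equilibrium reduce to Σ zᵢ(Kᵢ−1)/(1+V/F(Kᵢ−1)) = 0.
Check two-phase: ΣzᵢKᵢ = 1.3340 > 1 and Σzᵢ/Kᵢ = 1.3773 > 1, so g(0) = 0.3340 > 0 and g(1) = -0.3773 < 0.
Newton iteration, V/F⁰ = 0.32:
  V/F = 0.3200: g = 0.12716, g' = -0.5250 → V/F = 0.5622
  V/F = 0.5622: g = 0.00246, g' = -0.5349 → V/F = 0.5668
Converged at V/F = 0.5668.
Compositions from xᵢ = zᵢ/(1+V/F(Kᵢ−1)), yᵢ = Kᵢxᵢ:
  1: x = 0.1260, y = 0.3370
  2: x = 0.1800, y = 0.2723
  3: x = 0.1307, y = 0.1097
  4: x = 0.2448, y = 0.1998
  5: x = 0.3185, y = 0.0812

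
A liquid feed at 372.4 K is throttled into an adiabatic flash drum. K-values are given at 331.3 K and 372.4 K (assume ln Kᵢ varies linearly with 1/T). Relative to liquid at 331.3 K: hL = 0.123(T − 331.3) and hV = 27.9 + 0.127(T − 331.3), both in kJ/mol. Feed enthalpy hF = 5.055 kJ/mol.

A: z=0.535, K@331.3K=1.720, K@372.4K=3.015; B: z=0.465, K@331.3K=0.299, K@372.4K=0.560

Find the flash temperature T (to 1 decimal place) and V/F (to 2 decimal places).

Adiabatic flash: solve Rachford–Rice at each trial T, then check hF = ψ·hV(T) + (1−ψ)·hL(T).
  T = 331.3 K: K = (1.720, 0.299), RR gives ψ = 0.117, H_out = 3.274 kJ/mol
  T = 372.4 K: K = (3.015, 0.560), RR gives ψ = 0.985, H_out = 32.703 kJ/mol
  T = 351.9 K: K = (2.316, 0.417), RR gives ψ = 0.565, H_out = 18.332 kJ/mol
  T = 341.6 K: K = (2.005, 0.355), RR gives ψ = 0.367, H_out = 11.512 kJ/mol
  T = 336.5 K: K = (1.861, 0.326), RR gives ψ = 0.254, H_out = 7.732 kJ/mol
  T = 333.9 K: K = (1.789, 0.313), RR gives ψ = 0.189, H_out = 5.601 kJ/mol
  T = 332.6 K: K = (1.755, 0.306), RR gives ψ = 0.154, H_out = 4.466 kJ/mol
Linear interpolation between T = 332.6 (H_out = 4.466) and T = 333.9 (H_out = 5.601) on hF = 5.055 gives T ≈ 333.3 K, at which ψ = 0.17.

T = 333.3 K, V/F = 0.17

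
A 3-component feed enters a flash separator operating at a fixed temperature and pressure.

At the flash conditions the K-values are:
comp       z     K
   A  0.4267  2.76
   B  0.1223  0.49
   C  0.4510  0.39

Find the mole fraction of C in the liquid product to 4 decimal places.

Rachford–Rice: g(V/F) = Σ zᵢ(Kᵢ−1)/(1+V/F(Kᵢ−1)) = 0.
Feasibility: ΣzᵢKᵢ = 1.4135, Σzᵢ/Kᵢ = 1.5606 — both > 1, two phases present.
Newton–Raphson from V/F = 0.5:
  V/F = 0.5000: g = -0.08010, g' = -0.7787 → V/F = 0.3971
  V/F = 0.3971: g = 0.00075, g' = -0.8002 → V/F = 0.3981
Converged at V/F = 0.3981.
Compositions from xᵢ = zᵢ/(1+V/F(Kᵢ−1)), yᵢ = Kᵢxᵢ:
  A: x = 0.2509, y = 0.6925
  B: x = 0.1535, y = 0.0752
  C: x = 0.5956, y = 0.2323

x_C = 0.5956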